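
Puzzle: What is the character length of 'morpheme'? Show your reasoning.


Spell out 'morpheme' and number each letter: m(1), o(2), r(3), p(4), h(5), e(6), m(7), e(8). Total: 8 letters.

8


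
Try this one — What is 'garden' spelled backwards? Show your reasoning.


Reverse 'garden' character by character: 'nedrag'.

nedrag


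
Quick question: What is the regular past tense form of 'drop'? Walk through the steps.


Apply rule: Double final consonant and add -ed. 'drop' becomes 'dropped'.

dropped


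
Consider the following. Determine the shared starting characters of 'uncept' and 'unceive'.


Compare from the start: 4 characters match: 'unce'. Mismatch at position 5: 'p' vs 'i'.

unce


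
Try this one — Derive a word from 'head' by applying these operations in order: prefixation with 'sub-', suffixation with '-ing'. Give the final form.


Step 1: Add prefix 'sub-' to 'head' = 'subhead'
Step 2: Add suffix '-ing' to 'subhead' = 'subheading'

subheading


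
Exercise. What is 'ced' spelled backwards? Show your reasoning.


Reverse 'ced' character by character: 'dec'.

dec


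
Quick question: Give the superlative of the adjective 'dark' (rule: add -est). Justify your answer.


Apply superlative formation (add -est): 'dark' -> 'darkest'.

darkest


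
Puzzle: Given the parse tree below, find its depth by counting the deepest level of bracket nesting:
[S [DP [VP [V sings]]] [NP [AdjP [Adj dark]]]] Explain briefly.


Count bracket nesting levels:
'[' at pos 0: depth = 1
'[' at pos 3: depth = 2
'[' at pos 7: depth = 3
'[' at pos 11: depth = 4
'[' at pos 23: depth = 2
'[' at pos 27: depth = 3
'[' at pos 33: depth = 4
Maximum depth reached: 4

4


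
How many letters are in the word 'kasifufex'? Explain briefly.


Spell out 'kasifufex' and number each letter: k(1), a(2), s(3), i(4), f(5), u(6), f(7), e(8), x(9). Total: 9 letters.

9


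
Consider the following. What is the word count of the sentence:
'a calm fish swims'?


Split into words: a | calm | fish | swims = 4 words.

4


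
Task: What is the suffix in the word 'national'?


The word 'national' = 'nation' (root) + '-al' (suffix). The suffix is '-al'.

al


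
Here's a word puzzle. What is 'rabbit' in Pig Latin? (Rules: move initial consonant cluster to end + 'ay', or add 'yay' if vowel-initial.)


'rabbit': move consonant cluster 'r' to end and add 'ay': 'abbitray'.

abbitray


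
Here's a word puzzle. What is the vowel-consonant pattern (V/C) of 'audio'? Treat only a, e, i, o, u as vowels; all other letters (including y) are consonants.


Letter mapping: a = V, u = V, d = C, i = V, o = V.

VVCVV


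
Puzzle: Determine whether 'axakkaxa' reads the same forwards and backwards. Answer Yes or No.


Forward: 'axakkaxa'
Reversed: 'axakkaxa'
They are identical.

Yes


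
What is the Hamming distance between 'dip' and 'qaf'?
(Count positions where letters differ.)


Alignment:
Position 1: 'd' vs 'q' = DIFFER
Position 2: 'i' vs 'a' = DIFFER
Position 3: 'p' vs 'f' = DIFFER
Total differences: 3

3


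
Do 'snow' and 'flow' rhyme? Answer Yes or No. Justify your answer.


Rime (stressed vowel + following sounds) of 'snow': -ow = /oʊ/
Rime of 'flow': -ow = /oʊ/
/oʊ/ and /oʊ/ are the same ending sound, so the words rhyme.

Yes


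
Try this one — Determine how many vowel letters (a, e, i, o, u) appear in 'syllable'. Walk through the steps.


Vowels in 'syllable': a, e = 2 vowels.

2


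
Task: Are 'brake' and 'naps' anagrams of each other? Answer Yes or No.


Sorted letters of 'brake': 'abekr'
Sorted letters of 'naps': 'anps'
They do not match.

No


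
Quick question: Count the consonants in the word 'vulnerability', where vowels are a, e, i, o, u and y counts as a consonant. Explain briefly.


Consonants in 'vulnerability': v, l, n, r, b, l, t, y = 8 consonants.

8


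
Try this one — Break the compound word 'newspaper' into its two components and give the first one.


Split 'newspaper' into 'news' + 'paper'. The first part is 'news'.

news


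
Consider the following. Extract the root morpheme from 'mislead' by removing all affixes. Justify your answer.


Remove prefix 'mis' from 'mislead' to get root 'lead'.

lead


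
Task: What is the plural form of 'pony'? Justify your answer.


Apply rule: Change -y to -ies (consonant + y). 'pony' becomes 'ponies'.

ponies


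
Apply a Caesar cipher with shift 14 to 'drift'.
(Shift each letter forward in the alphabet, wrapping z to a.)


Shift each letter by 14: d -> r, r -> f, i -> w, f -> t, t -> h. Result: 'rfwth'.

rfwth


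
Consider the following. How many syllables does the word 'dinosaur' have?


Break 'dinosaur' into syllables: di-no-saur -> di | no | saur = 3 syllables

3 syllables


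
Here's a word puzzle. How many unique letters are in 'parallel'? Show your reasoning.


Unique letters in 'parallel': {a, e, l, p, r} = 5 distinct letters.

5


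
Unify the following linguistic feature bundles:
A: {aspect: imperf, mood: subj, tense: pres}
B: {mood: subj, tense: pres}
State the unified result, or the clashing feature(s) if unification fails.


Compare features:
aspect: A=imperf vs B=_ -> unified: imperf
mood: A=subj vs B=subj -> unified: subj
tense: A=pres vs B=pres -> unified: pres
No clashes found.

Unified: {aspect: imperf, mood: subj, tense: pres}


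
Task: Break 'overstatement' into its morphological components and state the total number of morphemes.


Step 1: Identify prefix: 'over' (meaning: excessively)
Step 2: Identify root: 'state'
Step 3: Identify suffix(es): 'ment'
Decomposition: over- (prefix: excessively) + state (root) + -ment (suffix: action/result)
Total morphemes: 3

3 morphemes (over- (prefix: excessively) + state (root) + -ment (suffix: action/result))


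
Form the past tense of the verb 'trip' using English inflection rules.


Apply rule: Double final consonant and add -ed. 'trip' becomes 'tripped'.

tripped


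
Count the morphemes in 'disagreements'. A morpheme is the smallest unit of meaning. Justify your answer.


Decomposition: dis- (prefix) + agree (root) + -ment (suffix) + -s (plural) = 4 morpheme(s)

4 morphemes


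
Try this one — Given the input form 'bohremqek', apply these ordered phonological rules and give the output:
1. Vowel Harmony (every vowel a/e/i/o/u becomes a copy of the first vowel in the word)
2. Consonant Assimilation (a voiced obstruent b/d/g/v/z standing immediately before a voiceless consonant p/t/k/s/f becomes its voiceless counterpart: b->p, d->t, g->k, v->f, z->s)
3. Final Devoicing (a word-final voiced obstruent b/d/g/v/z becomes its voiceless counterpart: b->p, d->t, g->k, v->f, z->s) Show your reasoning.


Starting form: 'bohremqek'
Rule 1: Vowel Harmony: all vowels become 'o' (matching first vowel). 'bohremqek' -> 'bohromqok'
Rule 2: Consonant Assimilation: no voiced obstruent (b/d/g/v/z) stands immediately before a voiceless consonant (p/t/k/s/f). No change.
Rule 3: Final Devoicing: final consonant 'k' is not one of the voiced obstruents b/d/g/v/z. No change.
Final form: 'bohromqok'

bohromqok


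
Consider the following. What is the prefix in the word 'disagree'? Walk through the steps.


The word 'disagree' = 'dis' (prefix) + 'agree' (root). The prefix is 'dis'.

dis


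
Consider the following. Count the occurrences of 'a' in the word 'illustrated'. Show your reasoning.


Letter 'a' in 'illustrated': found at position(s) 8 = 1 occurrence(s).

1


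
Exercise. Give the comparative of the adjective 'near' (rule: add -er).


Apply comparative formation (add -er): 'near' -> 'nearer'.

nearer


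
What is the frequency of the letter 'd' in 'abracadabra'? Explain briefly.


Letter 'd' in 'abracadabra': found at position(s) 7 = 1 occurrence(s).

1


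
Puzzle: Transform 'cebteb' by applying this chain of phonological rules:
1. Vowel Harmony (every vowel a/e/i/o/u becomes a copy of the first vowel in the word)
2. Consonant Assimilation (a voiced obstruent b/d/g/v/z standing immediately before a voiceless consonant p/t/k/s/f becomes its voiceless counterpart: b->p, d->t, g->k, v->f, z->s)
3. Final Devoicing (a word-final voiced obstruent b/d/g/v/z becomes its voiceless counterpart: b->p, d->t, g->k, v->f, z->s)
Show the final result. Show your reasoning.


Starting form: 'cebteb'
Rule 1: Vowel Harmony: all vowels already match. No change.
Rule 2: Consonant Assimilation: voiced obstruent before voiceless consonant becomes voiceless ('bt' -> 'pt'). 'cebteb' -> 'cepteb'
Rule 3: Final Devoicing: word-final voiced obstruent 'b' becomes voiceless 'p'. 'cepteb' -> 'ceptep'
Final form: 'ceptep'

ceptep


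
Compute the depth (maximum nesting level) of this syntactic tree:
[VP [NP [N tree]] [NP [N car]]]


Count bracket nesting levels:
'[' at pos 0: depth = 1
'[' at pos 4: depth = 2
'[' at pos 8: depth = 3
'[' at pos 18: depth = 2
'[' at pos 22: depth = 3
Maximum depth reached: 3

3


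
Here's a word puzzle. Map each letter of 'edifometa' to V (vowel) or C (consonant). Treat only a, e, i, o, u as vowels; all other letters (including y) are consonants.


Letter mapping: e = V, d = C, i = V, f = C, o = V, m = C, e = V, t = C, a = V.

VCVCVCVCV


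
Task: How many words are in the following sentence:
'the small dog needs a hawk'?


Split into words: the | small | dog | needs | a | hawk = 6 words.

6


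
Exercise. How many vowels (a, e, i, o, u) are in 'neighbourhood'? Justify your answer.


Vowels in 'neighbourhood': e, i, o, u, o, o = 6 vowels.

6


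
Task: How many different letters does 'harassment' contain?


Unique letters in 'harassment': {a, e, h, m, n, r, s, t} = 8 distinct letters.

8


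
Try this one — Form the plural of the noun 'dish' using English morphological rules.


Apply rule: Add -es (sibilant/fricative ending). 'dish' becomes 'dishes'.

dishes


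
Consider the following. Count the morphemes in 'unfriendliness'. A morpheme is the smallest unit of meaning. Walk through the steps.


Decomposition: un- (prefix) + friend (root) + -ly (suffix) + -ness (suffix) = 4 morpheme(s)

4 morphemes


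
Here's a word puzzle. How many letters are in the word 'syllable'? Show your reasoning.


Spell out 'syllable' and number each letter: s(1), y(2), l(3), l(4), a(5), b(6), l(7), e(8). Total: 8 letters.

8


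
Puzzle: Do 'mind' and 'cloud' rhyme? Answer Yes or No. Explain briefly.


Rime (stressed vowel + following sounds) of 'mind': -ind = /aɪnd/
Rime of 'cloud': -oud = /aʊd/
/aɪnd/ and /aʊd/ are different ending sounds, so the words do not rhyme.

No


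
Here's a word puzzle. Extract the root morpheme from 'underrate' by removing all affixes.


Remove prefix 'under' from 'underrate' to get root 'rate'.

rate


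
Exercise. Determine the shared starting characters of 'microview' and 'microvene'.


Compare from the start: 6 characters match: 'microv'. Mismatch at position 7: 'i' vs 'e'.

microv


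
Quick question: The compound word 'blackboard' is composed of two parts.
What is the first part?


Split 'blackboard' into 'black' + 'board'. The first part is 'black'.

black


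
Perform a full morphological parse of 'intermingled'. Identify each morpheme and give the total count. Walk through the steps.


Step 1: Identify prefix: 'inter' (meaning: between)
Step 2: Identify root: 'mingle'
Step 3: Identify suffix(es): 'ed'
Decomposition: inter- (prefix: between) + mingle (root) + -ed (suffix: past)
Total morphemes: 3

3 morphemes (inter- (prefix: between) + mingle (root) + -ed (suffix: past))


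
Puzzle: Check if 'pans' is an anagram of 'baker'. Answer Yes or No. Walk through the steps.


Sorted letters of 'pans': 'anps'
Sorted letters of 'baker': 'abekr'
They do not match.

No


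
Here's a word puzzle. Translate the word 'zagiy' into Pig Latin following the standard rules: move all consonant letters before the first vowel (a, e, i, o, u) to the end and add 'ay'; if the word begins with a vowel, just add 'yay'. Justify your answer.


'zagiy': move consonant cluster 'z' to end and add 'ay': 'agiyzay'.

agiyzay


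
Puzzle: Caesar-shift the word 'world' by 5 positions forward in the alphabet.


Shift each letter by 5: w -> b, o -> t, r -> w, l -> q, d -> i. Result: 'btwqi'.

btwqi


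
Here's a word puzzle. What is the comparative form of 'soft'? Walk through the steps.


Apply comparative formation (add -er): 'soft' -> 'softer'.

softer


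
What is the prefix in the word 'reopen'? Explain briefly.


The word 'reopen' = 're' (prefix) + 'open' (root). The prefix is 're'.

re


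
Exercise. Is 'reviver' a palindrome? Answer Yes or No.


Forward: 'reviver'
Reversed: 'reviver'
They are identical.

Yes


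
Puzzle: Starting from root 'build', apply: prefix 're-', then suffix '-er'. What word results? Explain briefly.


Step 1: Add prefix 're-' to 'build' = 'rebuild'
Step 2: Add suffix '-er' to 'rebuild' = 'rebuilder'

rebuilder


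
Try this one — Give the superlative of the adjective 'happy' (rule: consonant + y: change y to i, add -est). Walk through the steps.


Apply superlative formation (consonant + y: change y to i, add -est): 'happy' -> 'happiest'.

happiest


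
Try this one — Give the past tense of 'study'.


Apply rule: Change -y to -ied. 'study' becomes 'studied'.

studied


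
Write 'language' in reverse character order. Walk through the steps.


Reverse 'language' character by character: 'egaugnal'.

egaugnal


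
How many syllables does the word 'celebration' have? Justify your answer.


Break 'celebration' into syllables: cel-e-bra-tion -> cel | e | bra | tion = 4 syllables

4 syllables


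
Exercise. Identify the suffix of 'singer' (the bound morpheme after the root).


The word 'singer' = 'sing' (root) + '-er' (suffix). The suffix is '-er'.

er


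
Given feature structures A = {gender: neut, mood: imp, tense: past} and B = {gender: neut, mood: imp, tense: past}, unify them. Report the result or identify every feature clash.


Compare features:
gender: A=neut vs B=neut -> unified: neut
mood: A=imp vs B=imp -> unified: imp
tense: A=past vs B=past -> unified: past
No clashes found.

Unified: {gender: neut, mood: imp, tense: past}


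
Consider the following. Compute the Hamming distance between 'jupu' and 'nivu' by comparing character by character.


Alignment:
Position 1: 'j' vs 'n' = DIFFER
Position 2: 'u' vs 'i' = DIFFER
Position 3: 'p' vs 'v' = DIFFER
Position 4: 'u' vs 'u' = match
Total differences: 3

3


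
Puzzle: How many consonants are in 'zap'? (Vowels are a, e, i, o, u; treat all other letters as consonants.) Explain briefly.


Consonants in 'zap': z, p = 2 consonants.

2


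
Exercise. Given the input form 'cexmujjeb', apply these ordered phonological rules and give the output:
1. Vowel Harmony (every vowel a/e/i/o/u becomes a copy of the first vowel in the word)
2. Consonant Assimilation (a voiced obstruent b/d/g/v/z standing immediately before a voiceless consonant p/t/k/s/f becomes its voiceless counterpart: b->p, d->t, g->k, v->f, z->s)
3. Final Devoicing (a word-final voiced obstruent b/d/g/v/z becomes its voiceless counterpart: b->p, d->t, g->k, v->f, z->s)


Starting form: 'cexmujjeb'
Rule 1: Vowel Harmony: all vowels become 'e' (matching first vowel). 'cexmujjeb' -> 'cexmejjeb'
Rule 2: Consonant Assimilation: no voiced obstruent (b/d/g/v/z) stands immediately before a voiceless consonant (p/t/k/s/f). No change.
Rule 3: Final Devoicing: word-final voiced obstruent 'b' becomes voiceless 'p'. 'cexmejjeb' -> 'cexmejjep'
Final form: 'cexmejjep'

cexmejjep


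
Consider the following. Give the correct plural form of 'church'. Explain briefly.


Apply rule: Add -es (sibilant/fricative ending). 'church' becomes 'churches'.

churches


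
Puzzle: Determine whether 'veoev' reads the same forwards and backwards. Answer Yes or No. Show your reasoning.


Forward: 'veoev'
Reversed: 'veoev'
They are identical.

Yes


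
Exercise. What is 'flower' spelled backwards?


Reverse 'flower' character by character: 'rewolf'.

rewolf


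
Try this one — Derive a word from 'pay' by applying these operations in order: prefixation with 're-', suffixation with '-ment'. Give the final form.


Step 1: Add prefix 're-' to 'pay' = 'repay'
Step 2: Add suffix '-ment' to 'repay' = 'repayment'

repayment


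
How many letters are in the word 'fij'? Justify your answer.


Spell out 'fij' and number each letter: f(1), i(2), j(3). Total: 3 letters.

3


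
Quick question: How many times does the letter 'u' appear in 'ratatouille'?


Letter 'u' in 'ratatouille': found at position(s) 7 = 1 occurrence(s).

1


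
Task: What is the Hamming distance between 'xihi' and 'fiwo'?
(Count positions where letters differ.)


Alignment:
Position 1: 'x' vs 'f' = DIFFER
Position 2: 'i' vs 'i' = match
Position 3: 'h' vs 'w' = DIFFER
Position 4: 'i' vs 'o' = DIFFER
Total differences: 3

3


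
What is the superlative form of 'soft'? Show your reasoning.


Apply superlative formation (add -est): 'soft' -> 'softest'.

softest


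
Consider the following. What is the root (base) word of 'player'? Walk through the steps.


Remove suffix '-er' from 'player' to get root 'play'.

play


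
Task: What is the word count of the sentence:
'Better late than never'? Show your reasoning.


Split into words: Better | late | than | never = 4 words.

4


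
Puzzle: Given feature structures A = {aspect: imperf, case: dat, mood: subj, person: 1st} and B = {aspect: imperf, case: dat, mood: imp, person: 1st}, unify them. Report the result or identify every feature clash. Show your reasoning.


Compare features:
aspect: A=imperf vs B=imperf -> unified: imperf
case: A=dat vs B=dat -> unified: dat
mood: A=subj vs B=imp -> CLASH
person: A=1st vs B=1st -> unified: 1st
Clash detected on feature 'mood' (subj vs imp); unification fails.

CLASH on 'mood' (subj vs imp)


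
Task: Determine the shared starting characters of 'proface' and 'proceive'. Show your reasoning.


Compare from the start: 3 characters match: 'pro'. Mismatch at position 4: 'f' vs 'c'.

pro


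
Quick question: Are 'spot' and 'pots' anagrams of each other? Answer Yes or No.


Sorted letters of 'spot': 'opst'
Sorted letters of 'pots': 'opst'
They match.

Yes


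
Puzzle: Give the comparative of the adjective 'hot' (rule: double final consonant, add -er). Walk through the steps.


Apply comparative formation (double final consonant, add -er): 'hot' -> 'hotter'.

hotter


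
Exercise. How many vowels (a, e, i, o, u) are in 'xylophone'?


Vowels in 'xylophone': o, o, e = 3 vowels.

3


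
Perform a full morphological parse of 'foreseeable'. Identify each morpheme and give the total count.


Step 1: Identify prefix: 'fore' (meaning: before/front)
Step 2: Identify root: 'see'
Step 3: Identify suffix(es): 'able'
Decomposition: fore- (prefix: before/front) + see (root) + -able (suffix: capable of)
Total morphemes: 3

3 morphemes (fore- (prefix: before/front) + see (root) + -able (suffix: capable of))


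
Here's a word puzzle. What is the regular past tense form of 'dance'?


Apply rule: Add -d (word ends in -e). 'dance' becomes 'danced'.

danced


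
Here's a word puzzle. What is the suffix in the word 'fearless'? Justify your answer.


The word 'fearless' = 'fear' (root) + '-less' (suffix). The suffix is '-less'.

less


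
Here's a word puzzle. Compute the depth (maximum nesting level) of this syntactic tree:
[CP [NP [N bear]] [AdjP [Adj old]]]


Count bracket nesting levels:
'[' at pos 0: depth = 1
'[' at pos 4: depth = 2
'[' at pos 8: depth = 3
'[' at pos 18: depth = 2
'[' at pos 24: depth = 3
Maximum depth reached: 3

3


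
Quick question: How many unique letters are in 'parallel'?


Unique letters in 'parallel': {a, e, l, p, r} = 5 distinct letters.

5


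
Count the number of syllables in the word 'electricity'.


Break 'electricity' into syllables: e-lec-tric-i-ty -> e | lec | tric | i | ty = 5 syllables

5 syllables


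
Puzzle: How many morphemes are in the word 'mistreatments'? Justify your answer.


Decomposition: mis- (prefix) + treat (root) + -ment (suffix) + -s (plural) = 4 morpheme(s)

4 morphemes


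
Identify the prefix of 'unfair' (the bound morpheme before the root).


The word 'unfair' = 'un' (prefix) + 'fair' (root). The prefix is 'un'.

un


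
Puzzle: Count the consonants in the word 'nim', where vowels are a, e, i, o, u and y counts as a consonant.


Consonants in 'nim': n, m = 2 consonants.

2


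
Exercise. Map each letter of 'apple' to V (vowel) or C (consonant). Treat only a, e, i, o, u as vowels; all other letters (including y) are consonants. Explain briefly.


Letter mapping: a = V, p = C, p = C, l = C, e = V.

VCCCV


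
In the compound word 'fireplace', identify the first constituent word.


Split 'fireplace' into 'fire' + 'place'. The first part is 'fire'.

fire


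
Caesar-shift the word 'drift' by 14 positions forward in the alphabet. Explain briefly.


Shift each letter by 14: d -> r, r -> f, i -> w, f -> t, t -> h. Result: 'rfwth'.

rfwth


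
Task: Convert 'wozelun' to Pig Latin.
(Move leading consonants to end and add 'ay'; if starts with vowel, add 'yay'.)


'wozelun': move consonant cluster 'w' to end and add 'ay': 'ozelunway'.

ozelunway


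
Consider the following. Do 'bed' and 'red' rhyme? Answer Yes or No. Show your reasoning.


Rime (stressed vowel + following sounds) of 'bed': -ed = /ɛd/
Rime of 'red': -ed = /ɛd/
/ɛd/ and /ɛd/ are the same ending sound, so the words rhyme.

Yes


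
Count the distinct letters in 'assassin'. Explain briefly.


Unique letters in 'assassin': {a, i, n, s} = 4 distinct letters.

4


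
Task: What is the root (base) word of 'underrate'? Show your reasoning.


Remove prefix 'under' from 'underrate' to get root 'rate'.

rate


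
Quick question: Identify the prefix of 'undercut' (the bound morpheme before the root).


The word 'undercut' = 'under' (prefix) + 'cut' (root). The prefix is 'under'.

under


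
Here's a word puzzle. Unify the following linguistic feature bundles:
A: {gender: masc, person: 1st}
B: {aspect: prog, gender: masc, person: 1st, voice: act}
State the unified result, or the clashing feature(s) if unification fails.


Compare features:
aspect: A=_ vs B=prog -> unified: prog
gender: A=masc vs B=masc -> unified: masc
person: A=1st vs B=1st -> unified: 1st
voice: A=_ vs B=act -> unified: act
No clashes found.

Unified: {aspect: prog, gender: masc, person: 1st, voice: act}


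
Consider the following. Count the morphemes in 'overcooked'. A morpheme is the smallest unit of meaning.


Decomposition: over- (prefix) + cook (root) + -ed (suffix) = 3 morpheme(s)

3 morphemes


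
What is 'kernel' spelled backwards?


Reverse 'kernel' character by character: 'lenrek'.

lenrek


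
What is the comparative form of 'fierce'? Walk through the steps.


Apply comparative formation (ends in e: add -r): 'fierce' -> 'fiercer'.

fiercer


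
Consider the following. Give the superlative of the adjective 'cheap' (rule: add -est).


Apply superlative formation (add -est): 'cheap' -> 'cheapest'.

cheapest


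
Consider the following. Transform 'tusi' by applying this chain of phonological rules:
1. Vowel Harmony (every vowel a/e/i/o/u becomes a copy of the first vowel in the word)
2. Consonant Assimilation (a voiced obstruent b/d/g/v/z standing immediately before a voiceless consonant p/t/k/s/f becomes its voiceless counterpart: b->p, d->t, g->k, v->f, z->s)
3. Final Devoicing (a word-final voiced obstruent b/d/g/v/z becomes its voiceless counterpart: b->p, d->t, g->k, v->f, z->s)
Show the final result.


Starting form: 'tusi'
Rule 1: Vowel Harmony: all vowels become 'u' (matching first vowel). 'tusi' -> 'tusu'
Rule 2: Consonant Assimilation: no voiced obstruent (b/d/g/v/z) stands immediately before a voiceless consonant (p/t/k/s/f). No change.
Rule 3: Final Devoicing: the word ends in the vowel 'u', not a consonant. No change.
Final form: 'tusu'

tusu


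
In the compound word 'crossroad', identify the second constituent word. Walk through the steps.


Split 'crossroad' into 'cross' + 'road'. The second part is 'road'.

road


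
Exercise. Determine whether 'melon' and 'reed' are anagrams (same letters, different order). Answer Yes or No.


Sorted letters of 'melon': 'elmno'
Sorted letters of 'reed': 'deer'
They do not match.

No


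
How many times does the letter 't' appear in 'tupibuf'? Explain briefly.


Letter 't' in 'tupibuf': found at position(s) 1 = 1 occurrence(s).

1


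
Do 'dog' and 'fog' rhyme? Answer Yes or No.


Rime (stressed vowel + following sounds) of 'dog': -og = /ɒg/
Rime of 'fog': -og = /ɒg/
/ɒg/ and /ɒg/ are the same ending sound, so the words rhyme.

Yes


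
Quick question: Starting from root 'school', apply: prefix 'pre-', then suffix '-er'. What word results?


Step 1: Add prefix 'pre-' to 'school' = 'preschool'
Step 2: Add suffix '-er' to 'preschool' = 'preschooler'

preschooler


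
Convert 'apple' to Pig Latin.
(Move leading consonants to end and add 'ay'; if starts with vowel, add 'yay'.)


'apple' starts with a vowel, so add 'yay': 'appleyay'.

appleyay


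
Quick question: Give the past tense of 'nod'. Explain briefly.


Apply rule: Double final consonant and add -ed. 'nod' becomes 'nodded'.

nodded


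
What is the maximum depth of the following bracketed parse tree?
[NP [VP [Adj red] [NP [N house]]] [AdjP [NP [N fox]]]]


Count bracket nesting levels:
'[' at pos 0: depth = 1
'[' at pos 4: depth = 2
'[' at pos 8: depth = 3
'[' at pos 18: depth = 3
'[' at pos 22: depth = 4
'[' at pos 34: depth = 2
'[' at pos 40: depth = 3
'[' at pos 44: depth = 4
Maximum depth reached: 4

4


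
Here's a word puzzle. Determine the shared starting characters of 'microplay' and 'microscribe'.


Compare from the start: 5 characters match: 'micro'. Mismatch at position 6: 'p' vs 's'.

micro


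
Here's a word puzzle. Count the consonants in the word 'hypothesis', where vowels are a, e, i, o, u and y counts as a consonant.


Consonants in 'hypothesis': h, y, p, t, h, s, s = 7 consonants.

7


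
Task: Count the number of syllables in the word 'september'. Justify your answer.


Break 'september' into syllables: sep-tem-ber -> sep | tem | ber = 3 syllables

3 syllables


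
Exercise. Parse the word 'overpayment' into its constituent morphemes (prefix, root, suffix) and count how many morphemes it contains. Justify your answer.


Step 1: Identify prefix: 'over' (meaning: excessively)
Step 2: Identify root: 'pay'
Step 3: Identify suffix(es): 'ment'
Decomposition: over- (prefix: excessively) + pay (root) + -ment (suffix: action/result)
Total morphemes: 3

3 morphemes (over- (prefix: excessively) + pay (root) + -ment (suffix: action/result))


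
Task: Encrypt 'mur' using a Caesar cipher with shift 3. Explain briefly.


Shift each letter by 3: m -> p, u -> x, r -> u. Result: 'pxu'.

pxu


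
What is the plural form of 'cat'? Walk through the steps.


Apply rule: Add -s. 'cat' becomes 'cats'.

cats


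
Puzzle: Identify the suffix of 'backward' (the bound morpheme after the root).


The word 'backward' = 'back' (root) + '-ward' (suffix). The suffix is '-ward'.

ward


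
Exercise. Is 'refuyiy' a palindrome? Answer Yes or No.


Forward: 'refuyiy'
Reversed: 'yiyufer'
They differ.

No


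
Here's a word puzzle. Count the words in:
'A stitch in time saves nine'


Split into words: A | stitch | in | time | saves | nine = 6 words.

6


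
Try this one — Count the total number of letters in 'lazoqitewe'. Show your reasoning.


Spell out 'lazoqitewe' and number each letter: l(1), a(2), z(3), o(4), q(5), i(6), t(7), e(8), w(9), e(10). Total: 10 letters.

10


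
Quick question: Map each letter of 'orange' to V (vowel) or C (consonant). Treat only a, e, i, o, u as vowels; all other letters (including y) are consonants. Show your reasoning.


Letter mapping: o = V, r = C, a = V, n = C, g = C, e = V.

VCVCCV


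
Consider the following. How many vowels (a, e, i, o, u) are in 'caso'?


Vowels in 'caso': a, o = 2 vowels.

2


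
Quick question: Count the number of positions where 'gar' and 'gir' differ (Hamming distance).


Alignment:
Position 1: 'g' vs 'g' = match
Position 2: 'a' vs 'i' = DIFFER
Position 3: 'r' vs 'r' = match
Total differences: 1

1


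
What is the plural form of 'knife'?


Apply rule: Change -fe to -ves. 'knife' becomes 'knives'.

knives


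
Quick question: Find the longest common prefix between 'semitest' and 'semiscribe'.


Compare from the start: 4 characters match: 'semi'. Mismatch at position 5: 't' vs 's'.

semi


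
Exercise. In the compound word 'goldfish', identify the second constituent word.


Split 'goldfish' into 'gold' + 'fish'. The second part is 'fish'.

fish


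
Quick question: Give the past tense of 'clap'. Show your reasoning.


Apply rule: Double final consonant and add -ed. 'clap' becomes 'clapped'.

clapped


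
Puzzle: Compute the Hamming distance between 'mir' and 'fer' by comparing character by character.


Alignment:
Position 1: 'm' vs 'f' = DIFFER
Position 2: 'i' vs 'e' = DIFFER
Position 3: 'r' vs 'r' = match
Total differences: 2

2


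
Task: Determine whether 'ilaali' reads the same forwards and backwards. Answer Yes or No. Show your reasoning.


Forward: 'ilaali'
Reversed: 'ilaali'
They are identical.

Yes


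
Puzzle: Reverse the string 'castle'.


Reverse 'castle' character by character: 'eltsac'.

eltsac


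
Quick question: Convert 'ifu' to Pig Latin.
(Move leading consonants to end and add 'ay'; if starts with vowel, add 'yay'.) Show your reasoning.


'ifu' starts with a vowel, so add 'yay': 'ifuyay'.

ifuyay


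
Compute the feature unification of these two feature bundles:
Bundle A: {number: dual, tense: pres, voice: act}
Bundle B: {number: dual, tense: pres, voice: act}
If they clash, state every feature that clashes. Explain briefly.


Compare features:
number: A=dual vs B=dual -> unified: dual
tense: A=pres vs B=pres -> unified: pres
voice: A=act vs B=act -> unified: act
No clashes found.

Unified: {number: dual, tense: pres, voice: act}


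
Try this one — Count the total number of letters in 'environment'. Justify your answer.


Spell out 'environment' and number each letter: e(1), n(2), v(3), i(4), r(5), o(6), n(7), m(8), e(9), n(10), t(11). Total: 11 letters.

11


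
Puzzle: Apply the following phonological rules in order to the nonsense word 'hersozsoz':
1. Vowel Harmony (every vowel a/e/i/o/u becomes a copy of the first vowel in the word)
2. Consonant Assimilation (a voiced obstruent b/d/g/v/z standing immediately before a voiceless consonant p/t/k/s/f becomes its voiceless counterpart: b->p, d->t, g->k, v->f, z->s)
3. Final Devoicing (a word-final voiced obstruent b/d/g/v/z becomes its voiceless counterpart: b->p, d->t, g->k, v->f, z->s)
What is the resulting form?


Starting form: 'hersozsoz'
Rule 1: Vowel Harmony: all vowels become 'e' (matching first vowel). 'hersozsoz' -> 'hersezsez'
Rule 2: Consonant Assimilation: voiced obstruent before voiceless consonant becomes voiceless ('zs' -> 'ss'). 'hersezsez' -> 'hersessez'
Rule 3: Final Devoicing: word-final voiced obstruent 'z' becomes voiceless 's'. 'hersessez' -> 'hersesses'
Final form: 'hersesses'

hersesses


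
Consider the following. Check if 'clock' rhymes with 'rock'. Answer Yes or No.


Rime (stressed vowel + following sounds) of 'clock': -ock = /ɒk/
Rime of 'rock': -ock = /ɒk/
/ɒk/ and /ɒk/ are the same ending sound, so the words rhyme.

Yes


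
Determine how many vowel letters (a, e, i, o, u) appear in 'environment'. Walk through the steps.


Vowels in 'environment': e, i, o, e = 4 vowels.

4


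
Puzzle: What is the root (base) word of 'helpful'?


Remove suffix '-ful' from 'helpful' to get root 'help'.

help


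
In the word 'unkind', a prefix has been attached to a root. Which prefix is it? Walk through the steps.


The word 'unkind' = 'un' (prefix) + 'kind' (root). The prefix is 'un'.

un


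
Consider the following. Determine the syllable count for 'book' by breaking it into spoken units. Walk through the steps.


Break 'book' into syllables: book -> book = 1 syllable

1 syllable


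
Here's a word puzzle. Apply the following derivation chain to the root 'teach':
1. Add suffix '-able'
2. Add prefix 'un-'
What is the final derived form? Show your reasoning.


Step 1: Add suffix '-able' to 'teach' = 'teachable'
Step 2: Add prefix 'un-' to 'teachable' = 'unteachable'

unteachable


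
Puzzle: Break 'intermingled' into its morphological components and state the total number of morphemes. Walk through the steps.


Step 1: Identify prefix: 'inter' (meaning: between)
Step 2: Identify root: 'mingle'
Step 3: Identify suffix(es): 'ed'
Decomposition: inter- (prefix: between) + mingle (root) + -ed (suffix: past)
Total morphemes: 3

3 morphemes (inter- (prefix: between) + mingle (root) + -ed (suffix: past))


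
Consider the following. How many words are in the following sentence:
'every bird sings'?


Split into words: every | bird | sings = 3 words.

3


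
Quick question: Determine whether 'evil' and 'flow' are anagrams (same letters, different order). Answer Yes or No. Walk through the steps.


Sorted letters of 'evil': 'eilv'
Sorted letters of 'flow': 'flow'
They do not match.

No


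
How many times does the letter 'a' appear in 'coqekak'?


Letter 'a' in 'coqekak': found at position(s) 6 = 1 occurrence(s).

1


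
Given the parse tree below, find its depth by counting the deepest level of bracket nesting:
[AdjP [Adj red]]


Count bracket nesting levels:
'[' at pos 0: depth = 1
'[' at pos 6: depth = 2
Maximum depth reached: 2

2


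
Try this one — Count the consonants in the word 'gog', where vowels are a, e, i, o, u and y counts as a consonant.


Consonants in 'gog': g, g = 2 consonants.

2


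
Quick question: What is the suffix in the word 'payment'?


The word 'payment' = 'pay' (root) + '-ment' (suffix). The suffix is '-ment'.

ment


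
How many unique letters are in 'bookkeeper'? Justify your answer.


Unique letters in 'bookkeeper': {b, e, k, o, p, r} = 6 distinct letters.

6


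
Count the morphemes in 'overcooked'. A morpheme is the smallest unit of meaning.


Decomposition: over- (prefix) + cook (root) + -ed (suffix) = 3 morpheme(s)

3 morphemes


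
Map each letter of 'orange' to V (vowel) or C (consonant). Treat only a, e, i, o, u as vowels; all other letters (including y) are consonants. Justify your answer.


Letter mapping: o = V, r = C, a = V, n = C, g = C, e = V.

VCVCCV


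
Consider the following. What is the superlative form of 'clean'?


Apply superlative formation (add -est): 'clean' -> 'cleanest'.

cleanest


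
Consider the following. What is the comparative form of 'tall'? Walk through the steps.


Apply comparative formation (add -er): 'tall' -> 'taller'.

taller


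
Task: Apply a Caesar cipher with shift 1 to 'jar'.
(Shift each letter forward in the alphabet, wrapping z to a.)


Shift each letter by 1: j -> k, a -> b, r -> s. Result: 'kbs'.

kbs


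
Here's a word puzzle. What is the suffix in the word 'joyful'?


The word 'joyful' = 'joy' (root) + '-ful' (suffix). The suffix is '-ful'.

ful


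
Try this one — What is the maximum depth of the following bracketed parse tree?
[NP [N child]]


Count bracket nesting levels:
'[' at pos 0: depth = 1
'[' at pos 4: depth = 2
Maximum depth reached: 2

2


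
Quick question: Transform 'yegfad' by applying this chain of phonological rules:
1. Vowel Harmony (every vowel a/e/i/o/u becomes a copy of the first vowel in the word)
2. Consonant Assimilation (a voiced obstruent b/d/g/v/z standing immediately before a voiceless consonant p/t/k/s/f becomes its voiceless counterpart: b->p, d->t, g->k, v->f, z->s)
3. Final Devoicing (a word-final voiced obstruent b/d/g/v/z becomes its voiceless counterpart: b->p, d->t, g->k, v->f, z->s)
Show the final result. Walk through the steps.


Starting form: 'yegfad'
Rule 1: Vowel Harmony: all vowels become 'e' (matching first vowel). 'yegfad' -> 'yegfed'
Rule 2: Consonant Assimilation: voiced obstruent before voiceless consonant becomes voiceless ('gf' -> 'kf'). 'yegfed' -> 'yekfed'
Rule 3: Final Devoicing: word-final voiced obstruent 'd' becomes voiceless 't'. 'yekfed' -> 'yekfet'
Final form: 'yekfet'

yekfet


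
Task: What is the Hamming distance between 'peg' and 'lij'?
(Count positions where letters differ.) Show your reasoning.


Alignment:
Position 1: 'p' vs 'l' = DIFFER
Position 2: 'e' vs 'i' = DIFFER
Position 3: 'g' vs 'j' = DIFFER
Total differences: 3

3


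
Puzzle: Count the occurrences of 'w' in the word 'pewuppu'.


Letter 'w' in 'pewuppu': found at position(s) 3 = 1 occurrence(s).

1


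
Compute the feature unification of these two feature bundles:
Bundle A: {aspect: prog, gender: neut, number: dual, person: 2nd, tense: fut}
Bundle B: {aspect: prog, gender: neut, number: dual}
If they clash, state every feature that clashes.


Compare features:
aspect: A=prog vs B=prog -> unified: prog
gender: A=neut vs B=neut -> unified: neut
number: A=dual vs B=dual -> unified: dual
person: A=2nd vs B=_ -> unified: 2nd
tense: A=fut vs B=_ -> unified: fut
No clashes found.

Unified: {aspect: prog, gender: neut, number: dual, person: 2nd, tense: fut}


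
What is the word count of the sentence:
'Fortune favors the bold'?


Split into words: Fortune | favors | the | bold = 4 words.

4


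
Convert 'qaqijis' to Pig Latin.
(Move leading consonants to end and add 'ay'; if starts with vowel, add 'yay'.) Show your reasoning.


'qaqijis': move consonant cluster 'q' to end and add 'ay': 'aqijisqay'.

aqijisqay


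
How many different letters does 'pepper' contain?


Unique letters in 'pepper': {e, p, r} = 3 distinct letters.

3


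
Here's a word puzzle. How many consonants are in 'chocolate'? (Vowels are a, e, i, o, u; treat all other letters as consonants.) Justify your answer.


Consonants in 'chocolate': c, h, c, l, t = 5 consonants.

5


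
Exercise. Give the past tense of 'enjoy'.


Apply rule: Add -ed. 'enjoy' becomes 'enjoyed'.

enjoyed


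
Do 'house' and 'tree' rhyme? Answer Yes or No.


Rime (stressed vowel + following sounds) of 'house': -ouse = /aʊs/
Rime of 'tree': -ee = /iː/
/aʊs/ and /iː/ are different ending sounds, so the words do not rhyme.

No


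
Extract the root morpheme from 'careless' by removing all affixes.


Remove suffix '-less' from 'careless' to get root 'care'.

care


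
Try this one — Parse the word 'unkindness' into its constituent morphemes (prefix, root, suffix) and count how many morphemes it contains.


Step 1: Identify prefix: 'un' (meaning: not/reverse)
Step 2: Identify root: 'kind'
Step 3: Identify suffix(es): 'ness'
Decomposition: un- (prefix: not/reverse) + kind (root) + -ness (suffix: state of)
Total morphemes: 3

3 morphemes (un- (prefix: not/reverse) + kind (root) + -ness (suffix: state of))


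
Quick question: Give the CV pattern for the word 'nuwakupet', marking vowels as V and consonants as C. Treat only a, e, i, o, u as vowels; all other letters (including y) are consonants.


Letter mapping: n = C, u = V, w = C, a = V, k = C, u = V, p = C, e = V, t = C.

CVCVCVCVC


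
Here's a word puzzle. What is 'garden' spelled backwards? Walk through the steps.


Reverse 'garden' character by character: 'nedrag'.

nedrag
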